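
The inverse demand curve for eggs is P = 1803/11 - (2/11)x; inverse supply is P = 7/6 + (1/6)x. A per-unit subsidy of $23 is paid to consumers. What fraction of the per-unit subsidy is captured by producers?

Pre-subsidy: 1803/11 - (2/11)x = 7/6 + (1/6)x gives x* = 467 and P* = 79.
With the rebate, buyers effectively pay Pb = Ps − 23, where Ps is the price sellers receive.
On the curves, Pb = 1803/11 - (2/11)x and Ps = 7/6 + (1/6)x; the wedge Ps − Pb = 23 gives 7/6 + (1/6)x − (1803/11 - (2/11)x) = 23, so x' = 533.
Then Pb = 1803/11 − (2/11)·533 = 67 and Ps = 7/6 + (1/6)·533 = 90.
Buyers' price falls by P* − Pb = 79 − 67 = 12; sellers' price rises by Ps − P* = 90 − 79 = 11.
So producers capture 11/23 = 11/23 of each unit of subsidy.

Producer share = 11/23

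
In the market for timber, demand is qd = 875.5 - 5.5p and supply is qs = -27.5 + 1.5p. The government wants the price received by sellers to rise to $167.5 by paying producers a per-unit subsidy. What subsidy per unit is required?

Required subsidy s = $49 per unit

At a seller price of 167.5, quantity supplied is -27.5 + 1.5·167.5 = 223.75.
Buyers absorb 223.75 only when they pay pb with 875.5 − 5.5·pb = 223.75, i.e. pb = 118.5.
s = ps − pb = 167.5 − 118.5 = 49.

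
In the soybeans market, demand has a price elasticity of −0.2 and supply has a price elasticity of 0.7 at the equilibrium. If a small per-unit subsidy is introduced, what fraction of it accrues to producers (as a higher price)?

Producer share = 2/9

For a small subsidy around the equilibrium, the benefit split depends on the relative slopes, which at a point are proportional to the elasticities.
Buyer share = εs/(εs + |εd|) = 0.7/(0.7 + 0.2) = 7/9; seller share = |εd|/(εs + |εd|) = 2/9.
So producers capture 2/9 of the subsidy.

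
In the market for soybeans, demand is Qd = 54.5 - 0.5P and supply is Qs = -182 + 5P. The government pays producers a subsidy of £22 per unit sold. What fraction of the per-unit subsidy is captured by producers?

Producer share = 1/11

Pre-subsidy: 54.5 - 0.5P = -182 + 5P gives P* = 43, Q* = 33.
With the subsidy, sellers receive Ps = Pb + 22 for each unit, where Pb is the price buyers pay.
Supply in terms of Pb becomes Qs = -182 + 5(Pb + 22) = -72 + 5Pb. Setting this equal to demand: 54.5 - 0.5Pb = -72 + 5Pb, so Pb = 23.
Sellers receive Ps = 23 + 22 = 45; Q' = 54.5 − 0.5·23 = 43.
Buyers' price falls by P* − Pb = 43 − 23 = 20; sellers' price rises by Ps − P* = 45 − 43 = 2.
So producers capture 2/22 = 1/11 of each unit of subsidy.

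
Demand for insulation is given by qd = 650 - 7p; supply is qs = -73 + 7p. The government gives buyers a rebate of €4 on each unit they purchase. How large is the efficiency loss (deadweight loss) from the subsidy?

Pre-subsidy: 650 - 7p = -73 + 7p gives p* = 723/14, q* = 288.5.
With the rebate, buyers effectively pay pb = ps − 4, where ps is the price sellers receive.
Demand in terms of ps becomes qd = 650 − 7(ps − 4) = 678 - 7ps. Setting this equal to supply: 678 - 7ps = -73 + 7ps, so ps = 751/14.
Buyers pay pb = 751/14 − 4 = 695/14; q' = -73 + 7·(751/14) = 302.5.
The subsidy expands output by 302.5 − 288.5 = 14 past the efficient level; on those units the gap between marginal cost and willingness to pay runs from 0 up to 4.
DWL = ½ × 4 × 14 = 28.

Deadweight loss = €28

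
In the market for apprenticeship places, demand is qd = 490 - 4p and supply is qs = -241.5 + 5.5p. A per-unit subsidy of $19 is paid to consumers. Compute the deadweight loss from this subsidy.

Deadweight loss = $418

Pre-subsidy: 490 - 4p = -241.5 + 5.5p gives p* = 77, q* = 182.
With the rebate, buyers effectively pay pb = ps − 19, where ps is the price sellers receive.
Demand in terms of ps becomes qd = 490 − 4(ps − 19) = 566 - 4ps. Setting this equal to supply: 566 - 4ps = -241.5 + 5.5ps, so ps = 85.
Buyers pay pb = 85 − 19 = 66; q' = -241.5 + 5.5·85 = 226.
The subsidy expands output by 226 − 182 = 44 past the efficient level; on those units the gap between marginal cost and willingness to pay runs from 0 up to 19.
DWL = ½ × 19 × 44 = 418.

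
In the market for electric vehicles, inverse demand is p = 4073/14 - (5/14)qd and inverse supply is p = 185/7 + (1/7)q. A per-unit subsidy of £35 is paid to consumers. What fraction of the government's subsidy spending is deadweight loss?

Pre-subsidy: 4073/14 - (5/14)q = 185/7 + (1/7)q gives q* = 529 and p* = 102.
With the rebate, buyers effectively pay pb = ps − 35, where ps is the price sellers receive.
On the curves, pb = 4073/14 - (5/14)q and ps = 185/7 + (1/7)q; the wedge ps − pb = 35 gives 185/7 + (1/7)q − (4073/14 - (5/14)q) = 35, so q' = 599.
Then pb = 4073/14 − (5/14)·599 = 77 and ps = 185/7 + (1/7)·599 = 112.
ΔCS = ½(529 + 599)(102 − 77) = 14100; ΔPS = ½(529 + 599)(112 − 102) = 5640.
Government spending = 35 × 599 = 20965.
DWL = ½ × 35 × (599 − 529) = 1225; fraction = 1225 / 20965 = 35/599.

DWL / government spending = 35/599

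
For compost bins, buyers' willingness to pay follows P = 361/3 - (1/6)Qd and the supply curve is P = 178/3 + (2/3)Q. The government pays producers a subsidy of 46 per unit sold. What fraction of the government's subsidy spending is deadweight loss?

DWL / government spending = 23/107

Pre-subsidy: 361/3 - (1/6)Q = 178/3 + (2/3)Q gives Q* = 73.2 and P* = 1622/15.
With the subsidy, sellers receive Ps = Pb + 46 for each unit, where Pb is the price buyers pay.
On the curves, Pb = 361/3 - (1/6)Q and Ps = 178/3 + (2/3)Q; the wedge Ps − Pb = 46 gives 178/3 + (2/3)Q − (361/3 - (1/6)Q) = 46, so Q' = 128.4.
Then Pb = 361/3 − (1/6)·128.4 = 1484/15 and Ps = 178/3 + (2/3)·128.4 = 2174/15.
ΔCS = ½(73.2 + 128.4)(1622/15 − 1484/15) = 927.36; ΔPS = ½(73.2 + 128.4)(2174/15 − 1622/15) = 3709.44.
Government spending = 46 × 128.4 = 5906.4.
DWL = ½ × 46 × (128.4 − 73.2) = 1269.6; fraction = 1269.6 / 5906.4 = 23/107.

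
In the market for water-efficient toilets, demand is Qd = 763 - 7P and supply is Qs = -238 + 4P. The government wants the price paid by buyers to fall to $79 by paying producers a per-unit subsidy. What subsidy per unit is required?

Required subsidy s = $33 per unit

At a buyer price of 79, quantity demanded is 763 − 7·79 = 210.
Sellers supply 210 only when they receive Ps with -238 + 4·Ps = 210, i.e. Ps = 112.
s = Ps − Pb = 112 − 79 = 33.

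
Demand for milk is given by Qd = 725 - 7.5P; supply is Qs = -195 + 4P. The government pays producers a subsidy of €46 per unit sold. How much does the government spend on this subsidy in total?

Government cost = €11270

Pre-subsidy: 725 - 7.5P = -195 + 4P gives P* = 80, Q* = 125.
With the subsidy, sellers receive Ps = Pb + 46 for each unit, where Pb is the price buyers pay.
Supply in terms of Pb becomes Qs = -195 + 4(Pb + 46) = -11 + 4Pb. Setting this equal to demand: 725 - 7.5Pb = -11 + 4Pb, so Pb = 64.
Sellers receive Ps = 64 + 46 = 110; Q' = 725 − 7.5·64 = 245.
Government outlay = subsidy × quantity = 46 × 245 = 11270.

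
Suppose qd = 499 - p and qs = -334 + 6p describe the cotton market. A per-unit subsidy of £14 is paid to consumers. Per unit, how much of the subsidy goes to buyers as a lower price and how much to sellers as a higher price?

Buyers gain £12 per unit; sellers gain £2 per unit

Pre-subsidy: 499 - p = -334 + 6p gives p* = 119, q* = 380.
With the rebate, buyers effectively pay pb = ps − 14, where ps is the price sellers receive.
Demand in terms of ps becomes qd = 499 − 1(ps − 14) = 513 - ps. Setting this equal to supply: 513 - ps = -334 + 6ps, so ps = 121.
Buyers pay pb = 121 − 14 = 107; q' = -334 + 6·121 = 392.
Buyers' price falls by p* − pb = 119 − 107 = 12; sellers' price rises by ps − p* = 121 − 119 = 2.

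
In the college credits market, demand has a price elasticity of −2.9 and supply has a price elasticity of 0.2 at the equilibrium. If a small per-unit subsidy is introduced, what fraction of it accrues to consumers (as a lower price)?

For a small subsidy around the equilibrium, the benefit split depends on the relative slopes, which at a point are proportional to the elasticities.
Buyer share = εs/(εs + |εd|) = 0.2/(0.2 + 2.9) = 2/31; seller share = |εd|/(εs + |εd|) = 29/31.

Consumer share = 2/31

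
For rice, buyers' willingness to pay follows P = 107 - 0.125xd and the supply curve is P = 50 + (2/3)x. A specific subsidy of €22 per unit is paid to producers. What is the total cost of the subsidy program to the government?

Government cost = 41712/19

Pre-subsidy: 107 - 0.125x = 50 + (2/3)x gives x* = 72 and P* = 98.
With the subsidy, sellers receive Ps = Pb + 22 for each unit, where Pb is the price buyers pay.
On the curves, Pb = 107 - 0.125x and Ps = 50 + (2/3)x; the wedge Ps − Pb = 22 gives 50 + (2/3)x − (107 - 0.125x) = 22, so x' = 1896/19.
Then Pb = 107 − 0.125·(1896/19) = 1796/19 and Ps = 50 + (2/3)·(1896/19) = 2214/19.
Government outlay = subsidy × quantity = 22 × 1896/19 = 41712/19.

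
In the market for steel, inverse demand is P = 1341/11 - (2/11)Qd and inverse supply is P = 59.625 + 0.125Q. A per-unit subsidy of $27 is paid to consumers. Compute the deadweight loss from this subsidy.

Pre-subsidy: 1341/11 - (2/11)Q = 59.625 + 0.125Q gives Q* = 203 and P* = 85.
With the rebate, buyers effectively pay Pb = Ps − 27, where Ps is the price sellers receive.
On the curves, Pb = 1341/11 - (2/11)Q and Ps = 59.625 + 0.125Q; the wedge Ps − Pb = 27 gives 59.625 + 0.125Q − (1341/11 - (2/11)Q) = 27, so Q' = 291.
Then Pb = 1341/11 − (2/11)·291 = 69 and Ps = 59.625 + 0.125·291 = 96.
The subsidy expands output by 291 − 203 = 88 past the efficient level; on those units the gap between marginal cost and willingness to pay runs from 0 up to 27.
DWL = ½ × 27 × 88 = 1188.

Deadweight loss = $1188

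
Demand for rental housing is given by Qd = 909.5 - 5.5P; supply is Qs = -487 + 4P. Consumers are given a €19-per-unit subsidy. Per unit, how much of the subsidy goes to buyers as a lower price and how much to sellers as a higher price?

Buyers gain €8 per unit; sellers gain €11 per unit

Pre-subsidy: 909.5 - 5.5P = -487 + 4P gives P* = 147, Q* = 101.
With the rebate, buyers effectively pay Pb = Ps − 19, where Ps is the price sellers receive.
Demand in terms of Ps becomes Qd = 909.5 − 5.5(Ps − 19) = 1014 - 5.5Ps. Setting this equal to supply: 1014 - 5.5Ps = -487 + 4Ps, so Ps = 158.
Buyers pay Pb = 158 − 19 = 139; Q' = -487 + 4·158 = 145.
Buyers' price falls by P* − Pb = 147 − 139 = 8; sellers' price rises by Ps − P* = 158 − 147 = 11.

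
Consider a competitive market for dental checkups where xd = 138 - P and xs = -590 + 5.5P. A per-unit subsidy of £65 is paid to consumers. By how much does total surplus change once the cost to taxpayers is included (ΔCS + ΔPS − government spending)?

Pre-subsidy: 138 - P = -590 + 5.5P gives P* = 112, x* = 26.
With the rebate, buyers effectively pay Pb = Ps − 65, where Ps is the price sellers receive.
Demand in terms of Ps becomes xd = 138 − 1(Ps − 65) = 203 - Ps. Setting this equal to supply: 203 - Ps = -590 + 5.5Ps, so Ps = 122.
Buyers pay Pb = 122 − 65 = 57; x' = -590 + 5.5·122 = 81.
ΔCS = ½(26 + 81)(112 − 57) = 2942.5; ΔPS = ½(26 + 81)(122 − 112) = 535.
Government spending = 65 × 81 = 5265.
Net change = 2942.5 + 535 − 5265 = -1787.5. The loss equals the DWL triangle ½·65·55.

Net change in total surplus = -£1787.5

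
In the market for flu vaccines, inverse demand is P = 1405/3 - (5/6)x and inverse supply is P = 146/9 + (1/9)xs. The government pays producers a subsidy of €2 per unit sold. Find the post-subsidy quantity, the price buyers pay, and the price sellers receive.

Pre-subsidy: 1405/3 - (5/6)x = 146/9 + (1/9)x gives x* = 8138/17 and P* = 1180/17.
With the subsidy, sellers receive Ps = Pb + 2 for each unit, where Pb is the price buyers pay.
On the curves, Pb = 1405/3 - (5/6)x and Ps = 146/9 + (1/9)x; the wedge Ps − Pb = 2 gives 146/9 + (1/9)x − (1405/3 - (5/6)x) = 2, so x' = 8174/17.
Then Pb = 1405/3 − (5/6)·(8174/17) = 1150/17 and Ps = 146/9 + (1/9)·(8174/17) = 1184/17.

x' = 8174/17; buyers pay 1150/17; sellers receive 1184/17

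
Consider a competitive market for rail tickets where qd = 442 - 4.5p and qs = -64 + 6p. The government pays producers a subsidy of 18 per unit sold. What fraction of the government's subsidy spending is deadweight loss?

Pre-subsidy: 442 - 4.5p = -64 + 6p gives p* = 1012/21, q* = 1576/7.
With the subsidy, sellers receive ps = pb + 18 for each unit, where pb is the price buyers pay.
Supply in terms of pb becomes qs = -64 + 6(pb + 18) = 44 + 6pb. Setting this equal to demand: 442 - 4.5pb = 44 + 6pb, so pb = 796/21.
Sellers receive ps = 796/21 + 18 = 1174/21; q' = 442 − 4.5·(796/21) = 1900/7.
ΔCS = ½(1576/7 + 1900/7)(1012/21 − 796/21) = 125136/49; ΔPS = ½(1576/7 + 1900/7)(1174/21 − 1012/21) = 93852/49.
Government spending = 18 × 1900/7 = 34200/7.
DWL = ½ × 18 × (1900/7 − 1576/7) = 2916/7; fraction = (2916/7) / (34200/7) = 81/950.

DWL / government spending = 81/950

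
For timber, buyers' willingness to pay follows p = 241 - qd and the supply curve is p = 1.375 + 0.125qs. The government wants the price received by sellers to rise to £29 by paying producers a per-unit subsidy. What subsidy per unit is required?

Required subsidy s = £9 per unit

At a seller price of 29, quantity supplied is -11 + 8·29 = 221.
Buyers absorb 221 only when they pay pb = 241 − 1·221 = 20.
s = ps − pb = 29 − 20 = 9.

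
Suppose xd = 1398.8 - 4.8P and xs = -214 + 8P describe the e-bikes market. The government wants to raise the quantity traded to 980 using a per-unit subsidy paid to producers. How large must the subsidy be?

At x = 980, invert demand for the buyer price: Pb = (1398.8 − 980)/4.8 = 87.25; invert supply for the seller price: Ps = (980 − (-214))/8 = 149.25.
The subsidy must fill the gap: s = Ps − Pb = 149.25 − 87.25 = 62.

Required subsidy s = 62 per unit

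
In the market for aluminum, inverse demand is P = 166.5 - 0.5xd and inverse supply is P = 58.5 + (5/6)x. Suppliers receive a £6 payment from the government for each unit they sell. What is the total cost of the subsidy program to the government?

Pre-subsidy: 166.5 - 0.5x = 58.5 + (5/6)x gives x* = 81 and P* = 126.
With the subsidy, sellers receive Ps = Pb + 6 for each unit, where Pb is the price buyers pay.
On the curves, Pb = 166.5 - 0.5x and Ps = 58.5 + (5/6)x; the wedge Ps − Pb = 6 gives 58.5 + (5/6)x − (166.5 - 0.5x) = 6, so x' = 85.5.
Then Pb = 166.5 − 0.5·85.5 = 123.75 and Ps = 58.5 + (5/6)·85.5 = 129.75.
Government outlay = subsidy × quantity = 6 × 85.5 = 513.

Government cost = £513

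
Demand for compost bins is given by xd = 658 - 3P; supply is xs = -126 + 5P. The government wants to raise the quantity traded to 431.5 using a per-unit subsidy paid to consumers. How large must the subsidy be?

Required subsidy s = 36 per unit

At x = 431.5, invert demand for the buyer price: Pb = (658 − 431.5)/3 = 75.5; invert supply for the seller price: Ps = (431.5 − (-126))/5 = 111.5.
The subsidy must fill the gap: s = Ps − Pb = 111.5 − 75.5 = 36.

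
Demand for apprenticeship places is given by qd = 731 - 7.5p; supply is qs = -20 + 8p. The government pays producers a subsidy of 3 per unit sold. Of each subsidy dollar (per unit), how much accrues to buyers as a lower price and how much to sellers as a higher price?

Pre-subsidy: 731 - 7.5p = -20 + 8p gives p* = 1502/31, q* = 11396/31.
With the subsidy, sellers receive ps = pb + 3 for each unit, where pb is the price buyers pay.
Supply in terms of pb becomes qs = -20 + 8(pb + 3) = 4 + 8pb. Setting this equal to demand: 731 - 7.5pb = 4 + 8pb, so pb = 1454/31.
Sellers receive ps = 1454/31 + 3 = 1547/31; q' = 731 − 7.5·(1454/31) = 11756/31.
Buyers' price falls by p* − pb = 1502/31 − 1454/31 = 48/31; sellers' price rises by ps − p* = 1547/31 − 1502/31 = 45/31.

Buyers gain 48/31 per unit; sellers gain 45/31 per unit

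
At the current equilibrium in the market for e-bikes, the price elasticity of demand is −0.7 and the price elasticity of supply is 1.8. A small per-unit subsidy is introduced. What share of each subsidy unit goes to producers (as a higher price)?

Producer share = 0.28

For a small subsidy around the equilibrium, the benefit split depends on the relative slopes, which at a point are proportional to the elasticities.
Buyer share = εs/(εs + |εd|) = 1.8/(1.8 + 0.7) = 0.72; seller share = |εd|/(εs + |εd|) = 0.28.
So producers capture 0.28 of the subsidy.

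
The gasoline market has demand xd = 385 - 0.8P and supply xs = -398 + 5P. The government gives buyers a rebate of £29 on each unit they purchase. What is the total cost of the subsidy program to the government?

Pre-subsidy: 385 - 0.8P = -398 + 5P gives P* = 135, x* = 277.
With the rebate, buyers effectively pay Pb = Ps − 29, where Ps is the price sellers receive.
Demand in terms of Ps becomes xd = 385 − 0.8(Ps − 29) = 408.2 - 0.8Ps. Setting this equal to supply: 408.2 - 0.8Ps = -398 + 5Ps, so Ps = 139.
Buyers pay Pb = 139 − 29 = 110; x' = -398 + 5·139 = 297.
Government outlay = subsidy × quantity = 29 × 297 = 8613.

Government cost = £8613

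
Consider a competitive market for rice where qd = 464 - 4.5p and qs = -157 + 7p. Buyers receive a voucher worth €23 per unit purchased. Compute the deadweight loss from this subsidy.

Deadweight loss = €724.5

Pre-subsidy: 464 - 4.5p = -157 + 7p gives p* = 54, q* = 221.
With the rebate, buyers effectively pay pb = ps − 23, where ps is the price sellers receive.
Demand in terms of ps becomes qd = 464 − 4.5(ps − 23) = 567.5 - 4.5ps. Setting this equal to supply: 567.5 - 4.5ps = -157 + 7ps, so ps = 63.
Buyers pay pb = 63 − 23 = 40; q' = -157 + 7·63 = 284.
The subsidy expands output by 284 − 221 = 63 past the efficient level; on those units the gap between marginal cost and willingness to pay runs from 0 up to 23.
DWL = ½ × 23 × 63 = 724.5.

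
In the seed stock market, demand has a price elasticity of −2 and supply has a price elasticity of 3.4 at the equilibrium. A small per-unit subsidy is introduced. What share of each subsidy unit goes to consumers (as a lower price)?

Consumer share = 17/27

For a small subsidy around the equilibrium, the benefit split depends on the relative slopes, which at a point are proportional to the elasticities.
Buyer share = εs/(εs + |εd|) = 3.4/(3.4 + 2) = 17/27; seller share = |εd|/(εs + |εd|) = 10/27.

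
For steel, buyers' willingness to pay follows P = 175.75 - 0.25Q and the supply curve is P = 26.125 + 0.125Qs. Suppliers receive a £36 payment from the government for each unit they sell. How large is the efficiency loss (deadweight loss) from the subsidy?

Deadweight loss = £1728

Pre-subsidy: 175.75 - 0.25Q = 26.125 + 0.125Q gives Q* = 399 and P* = 76.
With the subsidy, sellers receive Ps = Pb + 36 for each unit, where Pb is the price buyers pay.
On the curves, Pb = 175.75 - 0.25Q and Ps = 26.125 + 0.125Q; the wedge Ps − Pb = 36 gives 26.125 + 0.125Q − (175.75 - 0.25Q) = 36, so Q' = 495.
Then Pb = 175.75 − 0.25·495 = 52 and Ps = 26.125 + 0.125·495 = 88.
The subsidy expands output by 495 − 399 = 96 past the efficient level; on those units the gap between marginal cost and willingness to pay runs from 0 up to 36.
DWL = ½ × 36 × 96 = 1728.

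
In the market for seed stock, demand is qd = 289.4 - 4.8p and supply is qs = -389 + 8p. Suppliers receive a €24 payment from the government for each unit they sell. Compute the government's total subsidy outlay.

Pre-subsidy: 289.4 - 4.8p = -389 + 8p gives p* = 53, q* = 35.
With the subsidy, sellers receive ps = pb + 24 for each unit, where pb is the price buyers pay.
Supply in terms of pb becomes qs = -389 + 8(pb + 24) = -197 + 8pb. Setting this equal to demand: 289.4 - 4.8pb = -197 + 8pb, so pb = 38.
Sellers receive ps = 38 + 24 = 62; q' = 289.4 − 4.8·38 = 107.
Government outlay = subsidy × quantity = 24 × 107 = 2568.

Government cost = €2568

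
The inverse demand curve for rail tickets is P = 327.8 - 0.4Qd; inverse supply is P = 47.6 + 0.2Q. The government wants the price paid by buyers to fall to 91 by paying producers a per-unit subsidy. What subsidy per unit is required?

At a buyer price of 91, quantity demanded is 819.5 − 2.5·91 = 592.
Sellers supply 592 only when they receive Ps = 47.6 + 0.2·592 = 166.
s = Ps − Pb = 166 − 91 = 75.

Required subsidy s = 75 per unit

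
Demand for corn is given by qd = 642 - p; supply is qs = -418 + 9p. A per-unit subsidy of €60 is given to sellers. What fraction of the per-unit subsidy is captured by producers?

Producer share = 0.1

Pre-subsidy: 642 - p = -418 + 9p gives p* = 106, q* = 536.
With the subsidy, sellers receive ps = pb + 60 for each unit, where pb is the price buyers pay.
Supply in terms of pb becomes qs = -418 + 9(pb + 60) = 122 + 9pb. Setting this equal to demand: 642 - pb = 122 + 9pb, so pb = 52.
Sellers receive ps = 52 + 60 = 112; q' = 642 − 1·52 = 590.
Buyers' price falls by p* − pb = 106 − 52 = 54; sellers' price rises by ps − p* = 112 − 106 = 6.
So producers capture 6/60 = 0.1 of each unit of subsidy.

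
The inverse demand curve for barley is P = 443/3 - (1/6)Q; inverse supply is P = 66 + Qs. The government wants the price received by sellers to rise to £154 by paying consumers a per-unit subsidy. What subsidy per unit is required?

At a seller price of 154, quantity supplied is -66 + 1·154 = 88.
Buyers absorb 88 only when they pay Pb = 443/3 − (1/6)·88 = 133.
s = Ps − Pb = 154 − 133 = 21.

Required subsidy s = £21 per unit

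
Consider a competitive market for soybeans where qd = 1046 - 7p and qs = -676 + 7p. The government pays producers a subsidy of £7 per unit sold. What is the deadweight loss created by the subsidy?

Deadweight loss = £85.75

Pre-subsidy: 1046 - 7p = -676 + 7p gives p* = 123, q* = 185.
With the subsidy, sellers receive ps = pb + 7 for each unit, where pb is the price buyers pay.
Supply in terms of pb becomes qs = -676 + 7(pb + 7) = -627 + 7pb. Setting this equal to demand: 1046 - 7pb = -627 + 7pb, so pb = 119.5.
Sellers receive ps = 119.5 + 7 = 126.5; q' = 1046 − 7·119.5 = 209.5.
The subsidy expands output by 209.5 − 185 = 24.5 past the efficient level; on those units the gap between marginal cost and willingness to pay runs from 0 up to 7.
DWL = ½ × 7 × 24.5 = 85.75.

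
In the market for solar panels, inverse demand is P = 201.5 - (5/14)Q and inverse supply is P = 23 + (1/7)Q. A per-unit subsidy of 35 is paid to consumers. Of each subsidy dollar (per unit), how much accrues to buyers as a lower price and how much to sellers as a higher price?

Buyers gain 25 per unit; sellers gain 10 per unit

Pre-subsidy: 201.5 - (5/14)Q = 23 + (1/7)Q gives Q* = 357 and P* = 74.
With the rebate, buyers effectively pay Pb = Ps − 35, where Ps is the price sellers receive.
On the curves, Pb = 201.5 - (5/14)Q and Ps = 23 + (1/7)Q; the wedge Ps − Pb = 35 gives 23 + (1/7)Q − (201.5 - (5/14)Q) = 35, so Q' = 427.
Then Pb = 201.5 − (5/14)·427 = 49 and Ps = 23 + (1/7)·427 = 84.
Buyers' price falls by P* − Pb = 74 − 49 = 25; sellers' price rises by Ps − P* = 84 − 74 = 10.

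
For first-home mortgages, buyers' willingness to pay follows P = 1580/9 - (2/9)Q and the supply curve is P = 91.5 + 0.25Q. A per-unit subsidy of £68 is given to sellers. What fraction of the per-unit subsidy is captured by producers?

Pre-subsidy: 1580/9 - (2/9)Q = 91.5 + 0.25Q gives Q* = 178 and P* = 136.
With the subsidy, sellers receive Ps = Pb + 68 for each unit, where Pb is the price buyers pay.
On the curves, Pb = 1580/9 - (2/9)Q and Ps = 91.5 + 0.25Q; the wedge Ps − Pb = 68 gives 91.5 + 0.25Q − (1580/9 - (2/9)Q) = 68, so Q' = 322.
Then Pb = 1580/9 − (2/9)·322 = 104 and Ps = 91.5 + 0.25·322 = 172.
Buyers' price falls by P* − Pb = 136 − 104 = 32; sellers' price rises by Ps − P* = 172 − 136 = 36.
So producers capture 36/68 = 9/17 of each unit of subsidy.

Producer share = 9/17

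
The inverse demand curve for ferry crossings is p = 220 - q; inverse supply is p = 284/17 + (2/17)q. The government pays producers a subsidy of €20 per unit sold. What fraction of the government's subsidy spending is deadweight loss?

Pre-subsidy: 220 - q = 284/17 + (2/17)q gives q* = 3456/19 and p* = 724/19.
With the subsidy, sellers receive ps = pb + 20 for each unit, where pb is the price buyers pay.
On the curves, pb = 220 - q and ps = 284/17 + (2/17)q; the wedge ps − pb = 20 gives 284/17 + (2/17)q − (220 - q) = 20, so q' = 3796/19.
Then pb = 220 − 1·(3796/19) = 384/19 and ps = 284/17 + (2/17)·(3796/19) = 764/19.
ΔCS = ½(3456/19 + 3796/19)(724/19 − 384/19) = 1232840/361; ΔPS = ½(3456/19 + 3796/19)(764/19 − 724/19) = 145040/361.
Government spending = 20 × 3796/19 = 75920/19.
DWL = ½ × 20 × (3796/19 − 3456/19) = 3400/19; fraction = (3400/19) / (75920/19) = 85/1898.

DWL / government spending = 85/1898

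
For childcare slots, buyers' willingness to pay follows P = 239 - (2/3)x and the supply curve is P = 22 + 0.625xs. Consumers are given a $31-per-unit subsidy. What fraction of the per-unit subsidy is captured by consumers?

Consumer share = 16/31

Pre-subsidy: 239 - (2/3)x = 22 + 0.625x gives x* = 168 and P* = 127.
With the rebate, buyers effectively pay Pb = Ps − 31, where Ps is the price sellers receive.
On the curves, Pb = 239 - (2/3)x and Ps = 22 + 0.625x; the wedge Ps − Pb = 31 gives 22 + 0.625x − (239 - (2/3)x) = 31, so x' = 192.
Then Pb = 239 − (2/3)·192 = 111 and Ps = 22 + 0.625·192 = 142.
Buyers' price falls by P* − Pb = 127 − 111 = 16; sellers' price rises by Ps − P* = 142 − 127 = 15.
So consumers capture 16/31 = 16/31 of each unit of subsidy.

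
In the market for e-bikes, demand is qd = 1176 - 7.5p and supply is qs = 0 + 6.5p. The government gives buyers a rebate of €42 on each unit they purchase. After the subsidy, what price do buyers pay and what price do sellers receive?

Pre-subsidy: 1176 - 7.5p = 0 + 6.5p gives p* = 84, q* = 546.
With the rebate, buyers effectively pay pb = ps − 42, where ps is the price sellers receive.
Demand in terms of ps becomes qd = 1176 − 7.5(ps − 42) = 1491 - 7.5ps. Setting this equal to supply: 1491 - 7.5ps = 0 + 6.5ps, so ps = 106.5.
Buyers pay pb = 106.5 − 42 = 64.5; q' = 0 + 6.5·106.5 = 692.25.

Buyers pay €64.5; sellers receive €106.5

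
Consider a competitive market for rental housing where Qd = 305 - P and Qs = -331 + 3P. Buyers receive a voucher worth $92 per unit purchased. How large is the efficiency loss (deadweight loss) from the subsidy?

Deadweight loss = $3174

Pre-subsidy: 305 - P = -331 + 3P gives P* = 159, Q* = 146.
With the rebate, buyers effectively pay Pb = Ps − 92, where Ps is the price sellers receive.
Demand in terms of Ps becomes Qd = 305 − 1(Ps − 92) = 397 - Ps. Setting this equal to supply: 397 - Ps = -331 + 3Ps, so Ps = 182.
Buyers pay Pb = 182 − 92 = 90; Q' = -331 + 3·182 = 215.
The subsidy expands output by 215 − 146 = 69 past the efficient level; on those units the gap between marginal cost and willingness to pay runs from 0 up to 92.
DWL = ½ × 92 × 69 = 3174.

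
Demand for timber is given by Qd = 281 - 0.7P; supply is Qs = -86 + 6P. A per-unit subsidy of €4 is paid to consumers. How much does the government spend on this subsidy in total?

Pre-subsidy: 281 - 0.7P = -86 + 6P gives P* = 3670/67, Q* = 16258/67.
With the rebate, buyers effectively pay Pb = Ps − 4, where Ps is the price sellers receive.
Demand in terms of Ps becomes Qd = 281 − 0.7(Ps − 4) = 283.8 - 0.7Ps. Setting this equal to supply: 283.8 - 0.7Ps = -86 + 6Ps, so Ps = 3698/67.
Buyers pay Pb = 3698/67 − 4 = 3430/67; Q' = -86 + 6·(3698/67) = 16426/67.
Government outlay = subsidy × quantity = 4 × 16426/67 = 65704/67.

Government cost = 65704/67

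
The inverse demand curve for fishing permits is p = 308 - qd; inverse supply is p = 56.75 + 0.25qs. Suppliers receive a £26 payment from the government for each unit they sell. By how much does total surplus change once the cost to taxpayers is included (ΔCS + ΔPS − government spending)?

Net change in total surplus = -£270.4

Pre-subsidy: 308 - q = 56.75 + 0.25q gives q* = 201 and p* = 107.
With the subsidy, sellers receive ps = pb + 26 for each unit, where pb is the price buyers pay.
On the curves, pb = 308 - q and ps = 56.75 + 0.25q; the wedge ps − pb = 26 gives 56.75 + 0.25q − (308 - q) = 26, so q' = 221.8.
Then pb = 308 − 1·221.8 = 86.2 and ps = 56.75 + 0.25·221.8 = 112.2.
ΔCS = ½(201 + 221.8)(107 − 86.2) = 4397.12; ΔPS = ½(201 + 221.8)(112.2 − 107) = 1099.28.
Government spending = 26 × 221.8 = 5766.8.
Net change = 4397.12 + 1099.28 − 5766.8 = -270.4. The loss equals the DWL triangle ½·26·20.8.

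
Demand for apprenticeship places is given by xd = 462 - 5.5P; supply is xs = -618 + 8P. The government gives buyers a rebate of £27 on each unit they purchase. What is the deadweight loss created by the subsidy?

Pre-subsidy: 462 - 5.5P = -618 + 8P gives P* = 80, x* = 22.
With the rebate, buyers effectively pay Pb = Ps − 27, where Ps is the price sellers receive.
Demand in terms of Ps becomes xd = 462 − 5.5(Ps − 27) = 610.5 - 5.5Ps. Setting this equal to supply: 610.5 - 5.5Ps = -618 + 8Ps, so Ps = 91.
Buyers pay Pb = 91 − 27 = 64; x' = -618 + 8·91 = 110.
The subsidy expands output by 110 − 22 = 88 past the efficient level; on those units the gap between marginal cost and willingness to pay runs from 0 up to 27.
DWL = ½ × 27 × 88 = 1188.

Deadweight loss = £1188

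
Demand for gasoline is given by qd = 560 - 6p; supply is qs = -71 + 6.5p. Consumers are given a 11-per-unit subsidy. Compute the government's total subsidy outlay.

Pre-subsidy: 560 - 6p = -71 + 6.5p gives p* = 50.48, q* = 257.12.
With the rebate, buyers effectively pay pb = ps − 11, where ps is the price sellers receive.
Demand in terms of ps becomes qd = 560 − 6(ps − 11) = 626 - 6ps. Setting this equal to supply: 626 - 6ps = -71 + 6.5ps, so ps = 55.76.
Buyers pay pb = 55.76 − 11 = 44.76; q' = -71 + 6.5·55.76 = 291.44.
Government outlay = subsidy × quantity = 11 × 291.44 = 3205.84.

Government cost = 3205.84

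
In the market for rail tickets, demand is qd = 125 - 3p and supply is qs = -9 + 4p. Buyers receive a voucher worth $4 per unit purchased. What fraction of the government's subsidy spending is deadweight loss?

Pre-subsidy: 125 - 3p = -9 + 4p gives p* = 134/7, q* = 473/7.
With the rebate, buyers effectively pay pb = ps − 4, where ps is the price sellers receive.
Demand in terms of ps becomes qd = 125 − 3(ps − 4) = 137 - 3ps. Setting this equal to supply: 137 - 3ps = -9 + 4ps, so ps = 146/7.
Buyers pay pb = 146/7 − 4 = 118/7; q' = -9 + 4·(146/7) = 521/7.
ΔCS = ½(473/7 + 521/7)(134/7 − 118/7) = 1136/7; ΔPS = ½(473/7 + 521/7)(146/7 − 134/7) = 852/7.
Government spending = 4 × 521/7 = 2084/7.
DWL = ½ × 4 × (521/7 − 473/7) = 96/7; fraction = (96/7) / (2084/7) = 24/521.

DWL / government spending = 24/521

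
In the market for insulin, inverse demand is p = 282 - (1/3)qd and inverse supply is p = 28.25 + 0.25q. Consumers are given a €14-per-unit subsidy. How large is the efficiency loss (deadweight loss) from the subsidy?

Pre-subsidy: 282 - (1/3)q = 28.25 + 0.25q gives q* = 435 and p* = 137.
With the rebate, buyers effectively pay pb = ps − 14, where ps is the price sellers receive.
On the curves, pb = 282 - (1/3)q and ps = 28.25 + 0.25q; the wedge ps − pb = 14 gives 28.25 + 0.25q − (282 - (1/3)q) = 14, so q' = 459.
Then pb = 282 − (1/3)·459 = 129 and ps = 28.25 + 0.25·459 = 143.
The subsidy expands output by 459 − 435 = 24 past the efficient level; on those units the gap between marginal cost and willingness to pay runs from 0 up to 14.
DWL = ½ × 14 × 24 = 168.

Deadweight loss = €168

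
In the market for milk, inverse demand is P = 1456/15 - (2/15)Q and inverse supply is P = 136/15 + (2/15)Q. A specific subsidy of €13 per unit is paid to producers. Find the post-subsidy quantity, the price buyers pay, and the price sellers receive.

Pre-subsidy: 1456/15 - (2/15)Q = 136/15 + (2/15)Q gives Q* = 330 and P* = 796/15.
With the subsidy, sellers receive Ps = Pb + 13 for each unit, where Pb is the price buyers pay.
On the curves, Pb = 1456/15 - (2/15)Q and Ps = 136/15 + (2/15)Q; the wedge Ps − Pb = 13 gives 136/15 + (2/15)Q − (1456/15 - (2/15)Q) = 13, so Q' = 378.75.
Then Pb = 1456/15 − (2/15)·378.75 = 1397/30 and Ps = 136/15 + (2/15)·378.75 = 1787/30.

Q' = 378.75; buyers pay 1397/30; sellers receive 1787/30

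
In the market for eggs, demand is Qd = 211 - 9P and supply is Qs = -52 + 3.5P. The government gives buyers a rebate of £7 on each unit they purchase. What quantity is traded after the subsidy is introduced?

Q' = 39.28

Pre-subsidy: 211 - 9P = -52 + 3.5P gives P* = 21.04, Q* = 21.64.
With the rebate, buyers effectively pay Pb = Ps − 7, where Ps is the price sellers receive.
Demand in terms of Ps becomes Qd = 211 − 9(Ps − 7) = 274 - 9Ps. Setting this equal to supply: 274 - 9Ps = -52 + 3.5Ps, so Ps = 26.08.
Buyers pay Pb = 26.08 − 7 = 19.08; Q' = -52 + 3.5·26.08 = 39.28.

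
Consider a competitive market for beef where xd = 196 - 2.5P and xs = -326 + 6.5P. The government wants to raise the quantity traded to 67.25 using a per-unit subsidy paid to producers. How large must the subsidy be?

Required subsidy s = 9 per unit

At x = 67.25, invert demand for the buyer price: Pb = (196 − 67.25)/2.5 = 51.5; invert supply for the seller price: Ps = (67.25 − (-326))/6.5 = 60.5.
The subsidy must fill the gap: s = Ps − Pb = 60.5 − 51.5 = 9.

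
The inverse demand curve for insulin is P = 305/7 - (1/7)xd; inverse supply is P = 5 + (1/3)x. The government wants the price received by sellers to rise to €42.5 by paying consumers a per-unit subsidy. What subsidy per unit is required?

Required subsidy s = €15 per unit

At a seller price of 42.5, quantity supplied is -15 + 3·42.5 = 112.5.
Buyers absorb 112.5 only when they pay Pb = 305/7 − (1/7)·112.5 = 27.5.
s = Ps − Pb = 42.5 − 27.5 = 15.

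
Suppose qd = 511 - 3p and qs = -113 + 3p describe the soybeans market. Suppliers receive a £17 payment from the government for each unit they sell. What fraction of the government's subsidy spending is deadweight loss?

Pre-subsidy: 511 - 3p = -113 + 3p gives p* = 104, q* = 199.
With the subsidy, sellers receive ps = pb + 17 for each unit, where pb is the price buyers pay.
Supply in terms of pb becomes qs = -113 + 3(pb + 17) = -62 + 3pb. Setting this equal to demand: 511 - 3pb = -62 + 3pb, so pb = 95.5.
Sellers receive ps = 95.5 + 17 = 112.5; q' = 511 − 3·95.5 = 224.5.
ΔCS = ½(199 + 224.5)(104 − 95.5) = 1799.875; ΔPS = ½(199 + 224.5)(112.5 − 104) = 1799.875.
Government spending = 17 × 224.5 = 3816.5.
DWL = ½ × 17 × (224.5 − 199) = 216.75; fraction = 216.75 / 3816.5 = 51/898.

DWL / government spending = 51/898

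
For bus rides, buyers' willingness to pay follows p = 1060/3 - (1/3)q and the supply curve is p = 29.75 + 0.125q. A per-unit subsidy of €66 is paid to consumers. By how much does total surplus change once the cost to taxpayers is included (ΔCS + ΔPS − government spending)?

Net change in total surplus = -€4752

Pre-subsidy: 1060/3 - (1/3)q = 29.75 + 0.125q gives q* = 706 and p* = 118.
With the rebate, buyers effectively pay pb = ps − 66, where ps is the price sellers receive.
On the curves, pb = 1060/3 - (1/3)q and ps = 29.75 + 0.125q; the wedge ps − pb = 66 gives 29.75 + 0.125q − (1060/3 - (1/3)q) = 66, so q' = 850.
Then pb = 1060/3 − (1/3)·850 = 70 and ps = 29.75 + 0.125·850 = 136.
ΔCS = ½(706 + 850)(118 − 70) = 37344; ΔPS = ½(706 + 850)(136 − 118) = 14004.
Government spending = 66 × 850 = 56100.
Net change = 37344 + 14004 − 56100 = -4752. The loss equals the DWL triangle ½·66·144.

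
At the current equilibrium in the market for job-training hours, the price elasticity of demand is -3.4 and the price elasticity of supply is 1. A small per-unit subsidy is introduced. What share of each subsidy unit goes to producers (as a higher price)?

Producer share = 17/22

For a small subsidy around the equilibrium, the benefit split depends on the relative slopes, which at a point are proportional to the elasticities.
Buyer share = εs/(εs + |εd|) = 1/(1 + 3.4) = 5/22; seller share = |εd|/(εs + |εd|) = 17/22.
So producers capture 17/22 of the subsidy.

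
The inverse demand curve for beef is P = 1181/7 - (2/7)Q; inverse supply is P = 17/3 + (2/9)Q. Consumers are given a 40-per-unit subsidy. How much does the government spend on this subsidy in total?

Government cost = 15990

Pre-subsidy: 1181/7 - (2/7)Q = 17/3 + (2/9)Q gives Q* = 321 and P* = 77.
With the rebate, buyers effectively pay Pb = Ps − 40, where Ps is the price sellers receive.
On the curves, Pb = 1181/7 - (2/7)Q and Ps = 17/3 + (2/9)Q; the wedge Ps − Pb = 40 gives 17/3 + (2/9)Q − (1181/7 - (2/7)Q) = 40, so Q' = 399.75.
Then Pb = 1181/7 − (2/7)·399.75 = 54.5 and Ps = 17/3 + (2/9)·399.75 = 94.5.
Government outlay = subsidy × quantity = 40 × 399.75 = 15990.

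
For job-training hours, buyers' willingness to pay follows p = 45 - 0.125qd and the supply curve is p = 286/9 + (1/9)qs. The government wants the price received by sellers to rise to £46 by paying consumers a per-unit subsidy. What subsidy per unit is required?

At a seller price of 46, quantity supplied is -286 + 9·46 = 128.
Buyers absorb 128 only when they pay pb = 45 − 0.125·128 = 29.
s = ps − pb = 46 − 29 = 17.

Required subsidy s = £17 per unit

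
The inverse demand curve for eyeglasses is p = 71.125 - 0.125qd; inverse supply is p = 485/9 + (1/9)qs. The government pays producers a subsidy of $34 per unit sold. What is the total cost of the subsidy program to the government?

Government cost = $7378

Pre-subsidy: 71.125 - 0.125q = 485/9 + (1/9)q gives q* = 73 and p* = 62.
With the subsidy, sellers receive ps = pb + 34 for each unit, where pb is the price buyers pay.
On the curves, pb = 71.125 - 0.125q and ps = 485/9 + (1/9)q; the wedge ps − pb = 34 gives 485/9 + (1/9)q − (71.125 - 0.125q) = 34, so q' = 217.
Then pb = 71.125 − 0.125·217 = 44 and ps = 485/9 + (1/9)·217 = 78.
Government outlay = subsidy × quantity = 34 × 217 = 7378.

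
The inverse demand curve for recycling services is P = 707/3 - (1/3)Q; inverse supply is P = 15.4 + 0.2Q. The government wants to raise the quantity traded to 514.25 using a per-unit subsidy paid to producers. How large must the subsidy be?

At Q = 514.25, from the demand curve buyers pay Pb = 707/3 − (1/3)·514.25 = 64.25; from the supply curve sellers need Ps = 15.4 + 0.2·514.25 = 118.25.
The subsidy must fill the gap: s = Ps − Pb = 118.25 − 64.25 = 54.

Required subsidy s = 54 per unit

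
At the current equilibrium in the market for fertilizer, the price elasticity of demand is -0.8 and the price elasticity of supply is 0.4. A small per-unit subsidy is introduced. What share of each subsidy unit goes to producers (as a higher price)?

Producer share = 2/3

For a small subsidy around the equilibrium, the benefit split depends on the relative slopes, which at a point are proportional to the elasticities.
Buyer share = εs/(εs + |εd|) = 0.4/(0.4 + 0.8) = 1/3; seller share = |εd|/(εs + |εd|) = 2/3.
So producers capture 2/3 of the subsidy.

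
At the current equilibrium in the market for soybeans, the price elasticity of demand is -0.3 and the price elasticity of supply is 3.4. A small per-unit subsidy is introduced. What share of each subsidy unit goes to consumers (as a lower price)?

For a small subsidy around the equilibrium, the benefit split depends on the relative slopes, which at a point are proportional to the elasticities.
Buyer share = εs/(εs + |εd|) = 3.4/(3.4 + 0.3) = 34/37; seller share = |εd|/(εs + |εd|) = 3/37.

Consumer share = 34/37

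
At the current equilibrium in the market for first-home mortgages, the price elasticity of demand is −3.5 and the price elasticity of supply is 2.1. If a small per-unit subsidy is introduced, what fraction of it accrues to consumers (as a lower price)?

Consumer share = 0.375

For a small subsidy around the equilibrium, the benefit split depends on the relative slopes, which at a point are proportional to the elasticities.
Buyer share = εs/(εs + |εd|) = 2.1/(2.1 + 3.5) = 0.375; seller share = |εd|/(εs + |εd|) = 0.625.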